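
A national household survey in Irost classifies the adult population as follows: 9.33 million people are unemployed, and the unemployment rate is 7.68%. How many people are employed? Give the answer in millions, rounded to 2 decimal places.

About 112.15 million are employed.

Labor force = U / u = 9.33 / 0.0768 ≈ 121.48 million.
Employed = labor force − unemployed = 121.48 − 9.33 = 112.15 million.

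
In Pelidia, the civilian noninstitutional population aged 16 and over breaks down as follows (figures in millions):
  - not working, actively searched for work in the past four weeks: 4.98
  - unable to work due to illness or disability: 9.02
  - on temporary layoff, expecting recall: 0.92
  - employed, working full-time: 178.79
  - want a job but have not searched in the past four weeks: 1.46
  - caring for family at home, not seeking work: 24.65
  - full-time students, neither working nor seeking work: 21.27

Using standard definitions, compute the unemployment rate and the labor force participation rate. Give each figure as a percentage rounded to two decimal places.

Unemployment rate ≈ 3.19%; labor force participation rate ≈ 76.61%.

Employed = 178.79 million.
Unemployed = 4.98 + 0.92 = 5.90 million (jobless and actively searching, or on temporary layoff).
Labor force = 178.79 + 5.90 = 184.69 million.
Not in labor force = 9.02 + 1.46 + 24.65 + 21.27 = 56.40 million (those not working and not actively searching are outside the labor force — including those who want a job but have given up searching).
Civilian working-age population = 184.69 + 56.40 = 241.09 million.
Unemployment rate = 5.90 / 184.69 = 3.19%.
Labor force participation rate = 184.69 / 241.09 = 76.61%.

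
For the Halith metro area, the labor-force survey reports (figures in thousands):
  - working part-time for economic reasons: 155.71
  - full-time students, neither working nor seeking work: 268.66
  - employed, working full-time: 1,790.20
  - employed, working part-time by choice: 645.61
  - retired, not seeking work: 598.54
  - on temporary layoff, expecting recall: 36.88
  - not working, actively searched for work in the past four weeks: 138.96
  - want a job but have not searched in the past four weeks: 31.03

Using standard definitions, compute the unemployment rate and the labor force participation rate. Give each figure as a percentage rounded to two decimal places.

Unemployment rate ≈ 6.35%; labor force participation rate ≈ 75.50%.

Employed = 155.71 + 1,790.20 + 645.61 = 2,591.52 thousand (anyone who worked, including part-time for economic reasons, counts as employed).
Unemployed = 36.88 + 138.96 = 175.84 thousand (jobless and actively searching, or on temporary layoff).
Labor force = 2,591.52 + 175.84 = 2,767.36 thousand.
Not in labor force = 268.66 + 598.54 + 31.03 = 898.23 thousand (those not working and not actively searching are outside the labor force — including those who want a job but have given up searching).
Civilian working-age population = 2,767.36 + 898.23 = 3,665.59 thousand.
Unemployment rate = 175.84 / 2,767.36 = 6.35%.
Labor force participation rate = 2,767.36 / 3,665.59 = 75.50%.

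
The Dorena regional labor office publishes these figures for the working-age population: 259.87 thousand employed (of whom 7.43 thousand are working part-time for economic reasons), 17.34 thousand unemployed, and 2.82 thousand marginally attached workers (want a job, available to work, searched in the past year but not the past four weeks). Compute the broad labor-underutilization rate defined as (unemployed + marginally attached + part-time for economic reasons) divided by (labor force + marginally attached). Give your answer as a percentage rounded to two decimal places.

Labor force = 259.87 + 17.34 = 277.21 thousand.
Numerator = 17.34 + 2.82 + 7.43 = 27.59 thousand.
Denominator = 277.21 + 2.82 = 280.03 thousand.
Broad rate = 27.59 / 280.03 = 9.85%.

Broad underutilization rate ≈ 9.85%.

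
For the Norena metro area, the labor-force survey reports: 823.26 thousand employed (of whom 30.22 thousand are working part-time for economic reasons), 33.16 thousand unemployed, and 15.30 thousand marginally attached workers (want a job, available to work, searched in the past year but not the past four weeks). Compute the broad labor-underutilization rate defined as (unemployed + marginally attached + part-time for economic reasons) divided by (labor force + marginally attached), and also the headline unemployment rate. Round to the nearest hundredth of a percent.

Broad underutilization rate ≈ 9.03%; headline unemployment rate ≈ 3.87%.

Labor force = 823.26 + 33.16 = 856.42 thousand.
Numerator = 33.16 + 15.30 + 30.22 = 78.68 thousand.
Denominator = 856.42 + 15.30 = 871.72 thousand.
Broad rate = 78.68 / 871.72 = 9.03%.
Headline unemployment rate = 33.16 / 856.42 = 3.87%.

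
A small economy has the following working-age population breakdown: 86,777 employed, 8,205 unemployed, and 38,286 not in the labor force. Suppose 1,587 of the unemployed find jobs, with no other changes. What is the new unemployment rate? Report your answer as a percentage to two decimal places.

New unemployment rate ≈ 6.97%.

Initially, labor force = 86,777 + 8,205 = 94,982, so u = 8,205/94,982 = 8.64%.
After the change, unemployed falls and employed rises by 1,587; labor force unchanged → E = 88,364, U = 6,618, labor force = 94,982.
New unemployment rate = 6,618 / 94,982 = 6.97%.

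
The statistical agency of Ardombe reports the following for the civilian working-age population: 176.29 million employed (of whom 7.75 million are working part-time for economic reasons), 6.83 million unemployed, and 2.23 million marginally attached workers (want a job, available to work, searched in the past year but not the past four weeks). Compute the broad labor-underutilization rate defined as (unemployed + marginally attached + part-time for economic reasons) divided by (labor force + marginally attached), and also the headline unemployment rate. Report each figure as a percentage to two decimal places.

Broad underutilization rate ≈ 9.07%; headline unemployment rate ≈ 3.73%.

Labor force = 176.29 + 6.83 = 183.12 million.
Numerator = 6.83 + 2.23 + 7.75 = 16.81 million.
Denominator = 183.12 + 2.23 = 185.35 million.
Broad rate = 16.81 / 185.35 = 9.07%.
Headline unemployment rate = 6.83 / 183.12 = 3.73%.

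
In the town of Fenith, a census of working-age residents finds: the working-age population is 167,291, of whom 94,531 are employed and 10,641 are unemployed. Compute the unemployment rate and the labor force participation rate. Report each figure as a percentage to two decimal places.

Labor force = employed + unemployed = 94,531 + 10,641 = 105,172.
Unemployment rate = 10,641 / 105,172 = 10.12%.
Labor force participation rate = 105,172 / 167,291 = 62.87%.

Unemployment rate ≈ 10.12%; labor force participation rate ≈ 62.87%.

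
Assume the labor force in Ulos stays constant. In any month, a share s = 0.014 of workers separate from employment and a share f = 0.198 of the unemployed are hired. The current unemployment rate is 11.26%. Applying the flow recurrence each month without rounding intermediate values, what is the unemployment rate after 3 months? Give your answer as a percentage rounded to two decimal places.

Unemployment rate after three months ≈ 8.88%.

With a fixed labor force, u_{t+1} = u_t + s·(1−u_t) − f·u_t = u_t·(1−s−f) + s.
Here 1−s−f = 0.788 and s = 0.014.
u_1 = 0.112600 × 0.788 + 0.014 = 0.102729.
u_2 = 0.102729 × 0.788 + 0.014 = 0.094950.
u_3 = 0.094950 × 0.788 + 0.014 = 0.088821.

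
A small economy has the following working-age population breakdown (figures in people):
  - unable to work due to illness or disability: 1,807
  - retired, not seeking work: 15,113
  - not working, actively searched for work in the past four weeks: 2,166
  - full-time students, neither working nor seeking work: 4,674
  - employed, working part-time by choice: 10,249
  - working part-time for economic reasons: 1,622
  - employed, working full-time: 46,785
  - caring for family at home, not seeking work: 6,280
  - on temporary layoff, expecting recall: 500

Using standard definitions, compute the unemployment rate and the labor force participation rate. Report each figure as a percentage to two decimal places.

Unemployment rate ≈ 4.35%; labor force participation rate ≈ 68.75%.

Employed = 10,249 + 1,622 + 46,785 = 58,656 (anyone who worked, including part-time for economic reasons, counts as employed).
Unemployed = 2,166 + 500 = 2,666 (jobless and actively searching, or on temporary layoff).
Labor force = 58,656 + 2,666 = 61,322.
Not in labor force = 1,807 + 15,113 + 4,674 + 6,280 = 27,874 (those not working and not actively searching are outside the labor force).
Civilian working-age population = 61,322 + 27,874 = 89,196.
Unemployment rate = 2,666 / 61,322 = 4.35%.
Labor force participation rate = 61,322 / 89,196 = 68.75%.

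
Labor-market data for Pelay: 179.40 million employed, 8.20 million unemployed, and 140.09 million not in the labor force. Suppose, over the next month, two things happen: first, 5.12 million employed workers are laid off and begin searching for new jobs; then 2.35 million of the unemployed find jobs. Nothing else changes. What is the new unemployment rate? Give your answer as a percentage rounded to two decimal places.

New unemployment rate ≈ 5.85%.

Initially, labor force = 179.40 + 8.20 = 187.60 million, so u = 8.20/187.60 = 4.37%.
After the first change, employed falls and unemployed rises by 5.12; labor force unchanged → E = 174.28, U = 13.32, labor force = 187.60 million.
After the second change, unemployed falls and employed rises by 2.35; labor force unchanged → E = 176.63, U = 10.97, labor force = 187.60 million.
New unemployment rate = 10.97 / 187.60 = 5.85%.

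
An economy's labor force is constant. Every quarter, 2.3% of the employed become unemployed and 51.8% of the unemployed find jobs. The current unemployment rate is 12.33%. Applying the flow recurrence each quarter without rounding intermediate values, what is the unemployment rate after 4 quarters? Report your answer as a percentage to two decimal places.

Unemployment rate after four quarters ≈ 4.61%.

With a fixed labor force, u_{t+1} = u_t + s·(1−u_t) − f·u_t = u_t·(1−s−f) + s.
Here 1−s−f = 0.459 and s = 0.023.
u_1 = 0.123300 × 0.459 + 0.023 = 0.079595.
u_2 = 0.079595 × 0.459 + 0.023 = 0.059534.
u_3 = 0.059534 × 0.459 + 0.023 = 0.050326.
u_4 = 0.050326 × 0.459 + 0.023 = 0.046100.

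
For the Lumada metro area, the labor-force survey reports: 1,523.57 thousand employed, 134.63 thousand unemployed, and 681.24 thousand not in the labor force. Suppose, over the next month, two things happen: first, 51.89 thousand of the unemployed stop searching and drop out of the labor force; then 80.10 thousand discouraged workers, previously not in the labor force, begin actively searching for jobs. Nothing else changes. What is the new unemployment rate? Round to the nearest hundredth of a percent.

Initially, labor force = 1,523.57 + 134.63 = 1,658.20 thousand, so u = 134.63/1,658.20 = 8.12%.
After the first change, unemployed and labor force both fall by 51.89 → E = 1,523.57, U = 82.74, labor force = 1,606.31 thousand.
After the second change, unemployed and labor force both rise by 80.10 → E = 1,523.57, U = 162.84, labor force = 1,686.41 thousand.
New unemployment rate = 162.84 / 1,686.41 = 9.66%.

New unemployment rate ≈ 9.66%.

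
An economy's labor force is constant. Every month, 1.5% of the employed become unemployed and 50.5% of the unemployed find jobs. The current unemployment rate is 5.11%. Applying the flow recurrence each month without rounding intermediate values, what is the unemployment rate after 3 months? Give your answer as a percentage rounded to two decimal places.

Unemployment rate after three months ≈ 3.13%.

With a fixed labor force, u_{t+1} = u_t + s·(1−u_t) − f·u_t = u_t·(1−s−f) + s.
Here 1−s−f = 0.480 and s = 0.015.
u_1 = 0.051100 × 0.480 + 0.015 = 0.039528.
u_2 = 0.039528 × 0.480 + 0.015 = 0.033973.
u_3 = 0.033973 × 0.480 + 0.015 = 0.031307.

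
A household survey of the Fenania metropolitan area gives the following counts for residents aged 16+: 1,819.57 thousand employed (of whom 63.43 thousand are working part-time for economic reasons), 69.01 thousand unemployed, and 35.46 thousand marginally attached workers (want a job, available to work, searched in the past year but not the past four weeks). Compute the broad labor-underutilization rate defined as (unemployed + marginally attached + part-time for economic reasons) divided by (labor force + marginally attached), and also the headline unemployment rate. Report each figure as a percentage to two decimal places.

Broad underutilization rate ≈ 8.73%; headline unemployment rate ≈ 3.65%.

Labor force = 1,819.57 + 69.01 = 1,888.58 thousand.
Numerator = 69.01 + 35.46 + 63.43 = 167.90 thousand.
Denominator = 1,888.58 + 35.46 = 1,924.04 thousand.
Broad rate = 167.90 / 1,924.04 = 8.73%.
Headline unemployment rate = 69.01 / 1,888.58 = 3.65%.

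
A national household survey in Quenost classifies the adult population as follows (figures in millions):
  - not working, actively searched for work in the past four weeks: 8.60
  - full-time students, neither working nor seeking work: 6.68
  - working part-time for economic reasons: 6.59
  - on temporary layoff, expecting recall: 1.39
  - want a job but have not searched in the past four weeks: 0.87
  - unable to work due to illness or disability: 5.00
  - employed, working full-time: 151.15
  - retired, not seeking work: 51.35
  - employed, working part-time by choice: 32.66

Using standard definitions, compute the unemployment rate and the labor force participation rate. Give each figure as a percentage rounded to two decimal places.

Employed = 6.59 + 151.15 + 32.66 = 190.40 million (anyone who worked, including part-time for economic reasons, counts as employed).
Unemployed = 8.60 + 1.39 = 9.99 million (jobless and actively searching, or on temporary layoff).
Labor force = 190.40 + 9.99 = 200.39 million.
Not in labor force = 6.68 + 0.87 + 5.00 + 51.35 = 63.90 million (those not working and not actively searching are outside the labor force — including those who want a job but have given up searching).
Civilian working-age population = 200.39 + 63.90 = 264.29 million.
Unemployment rate = 9.99 / 200.39 = 4.99%.
Labor force participation rate = 200.39 / 264.29 = 75.82%.

Unemployment rate ≈ 4.99%; labor force participation rate ≈ 75.82%.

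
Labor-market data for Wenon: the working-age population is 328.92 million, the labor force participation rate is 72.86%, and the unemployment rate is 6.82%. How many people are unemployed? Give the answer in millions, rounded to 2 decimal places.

Labor force = 0.7286 × 328.92 = 239.65 million.
Unemployed = 0.0682 × 239.65 ≈ 16.34 million.

About 16.34 million are unemployed.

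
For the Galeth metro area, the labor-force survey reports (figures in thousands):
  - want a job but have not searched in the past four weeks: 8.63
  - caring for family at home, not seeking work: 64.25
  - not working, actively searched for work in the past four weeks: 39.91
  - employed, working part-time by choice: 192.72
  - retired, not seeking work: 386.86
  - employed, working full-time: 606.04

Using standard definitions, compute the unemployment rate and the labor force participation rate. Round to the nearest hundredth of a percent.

Unemployment rate ≈ 4.76%; labor force participation rate ≈ 64.59%.

Employed = 192.72 + 606.04 = 798.76 thousand.
Unemployed = 39.91 thousand.
Labor force = 798.76 + 39.91 = 838.67 thousand.
Not in labor force = 8.63 + 64.25 + 386.86 = 459.74 thousand (those not working and not actively searching are outside the labor force — including those who want a job but have given up searching).
Civilian working-age population = 838.67 + 459.74 = 1,298.41 thousand.
Unemployment rate = 39.91 / 838.67 = 4.76%.
Labor force participation rate = 838.67 / 1,298.41 = 64.59%.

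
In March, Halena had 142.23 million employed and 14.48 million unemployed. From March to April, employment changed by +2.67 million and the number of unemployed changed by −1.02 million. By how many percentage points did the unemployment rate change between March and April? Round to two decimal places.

The unemployment rate changed by −0.74 percentage points.

March: labor force = 142.23 + 14.48 = 156.71; u = 14.48/156.71 = 9.24%.
April: labor force = 144.90 + 13.46 = 158.36; u = 13.46/158.36 = 8.50%.
Change = 8.50% − 9.24% = −0.74 pp.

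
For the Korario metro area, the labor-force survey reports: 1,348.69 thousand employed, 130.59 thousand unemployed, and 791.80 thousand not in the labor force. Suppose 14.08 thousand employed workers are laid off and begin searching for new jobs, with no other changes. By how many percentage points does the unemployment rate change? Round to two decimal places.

The unemployment rate changes by +0.95 percentage points.

Initially, labor force = 1,348.69 + 130.59 = 1,479.28 thousand, so u = 130.59/1,479.28 = 8.83%.
After the change, employed falls and unemployed rises by 14.08; labor force unchanged → E = 1,334.61, U = 144.67, labor force = 1,479.28 thousand.
New unemployment rate = 144.67 / 1,479.28 = 9.78%.
Change = 9.78% − 8.83% = +0.95 percentage points.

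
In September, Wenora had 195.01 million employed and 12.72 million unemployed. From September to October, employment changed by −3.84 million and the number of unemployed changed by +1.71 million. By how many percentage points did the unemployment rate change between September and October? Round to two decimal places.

September: labor force = 195.01 + 12.72 = 207.73; u = 12.72/207.73 = 6.12%.
October: labor force = 191.17 + 14.43 = 205.60; u = 14.43/205.60 = 7.02%.
Change = 7.02% − 6.12% = +0.90 pp.

The unemployment rate changed by +0.90 percentage points.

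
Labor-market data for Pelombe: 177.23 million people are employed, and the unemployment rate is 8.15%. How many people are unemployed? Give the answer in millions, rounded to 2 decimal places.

Let U be the number unemployed. The labor force is E + U, and U/(E+U) = 0.0815.
So U = 0.0815 × 177.23 / (1 − 0.0815) = 14.4442 / 0.9185 ≈ 15.73 million.

About 15.73 million are unemployed.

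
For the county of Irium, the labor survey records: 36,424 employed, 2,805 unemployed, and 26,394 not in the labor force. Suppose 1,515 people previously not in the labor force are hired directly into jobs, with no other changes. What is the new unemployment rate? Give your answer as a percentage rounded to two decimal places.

Initially, labor force = 36,424 + 2,805 = 39,229, so u = 2,805/39,229 = 7.15%.
After the change, employed and labor force both rise by 1,515; unemployed unchanged → E = 37,939, U = 2,805, labor force = 40,744.
New unemployment rate = 2,805 / 40,744 = 6.88%.

New unemployment rate ≈ 6.88%.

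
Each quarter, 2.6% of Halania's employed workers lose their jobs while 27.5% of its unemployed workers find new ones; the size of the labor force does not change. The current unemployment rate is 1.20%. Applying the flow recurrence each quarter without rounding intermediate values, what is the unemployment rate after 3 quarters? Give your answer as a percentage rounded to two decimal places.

With a fixed labor force, u_{t+1} = u_t + s·(1−u_t) − f·u_t = u_t·(1−s−f) + s.
Here 1−s−f = 0.699 and s = 0.026.
u_1 = 0.012000 × 0.699 + 0.026 = 0.034388.
u_2 = 0.034388 × 0.699 + 0.026 = 0.050037.
u_3 = 0.050037 × 0.699 + 0.026 = 0.060976.

Unemployment rate after three quarters ≈ 6.10%.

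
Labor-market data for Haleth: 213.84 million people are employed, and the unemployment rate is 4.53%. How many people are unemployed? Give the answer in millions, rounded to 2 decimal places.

Let U be the number unemployed. The labor force is E + U, and U/(E+U) = 0.0453.
So U = 0.0453 × 213.84 / (1 − 0.0453) = 9.6870 / 0.9547 ≈ 10.15 million.

About 10.15 million are unemployed.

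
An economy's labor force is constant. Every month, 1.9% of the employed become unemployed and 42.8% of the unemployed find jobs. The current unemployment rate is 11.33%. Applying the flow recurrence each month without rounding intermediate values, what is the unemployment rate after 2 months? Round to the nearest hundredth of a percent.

Unemployment rate after two months ≈ 6.42%.

With a fixed labor force, u_{t+1} = u_t + s·(1−u_t) − f·u_t = u_t·(1−s−f) + s.
Here 1−s−f = 0.553 and s = 0.019.
u_1 = 0.113300 × 0.553 + 0.019 = 0.081655.
u_2 = 0.081655 × 0.553 + 0.019 = 0.064155.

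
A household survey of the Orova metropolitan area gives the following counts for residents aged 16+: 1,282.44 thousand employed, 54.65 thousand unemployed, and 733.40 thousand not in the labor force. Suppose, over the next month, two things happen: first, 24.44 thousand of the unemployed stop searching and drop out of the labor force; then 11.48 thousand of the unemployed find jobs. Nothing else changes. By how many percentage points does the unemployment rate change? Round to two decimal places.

The unemployment rate changes by −2.66 percentage points.

Initially, labor force = 1,282.44 + 54.65 = 1,337.09 thousand, so u = 54.65/1,337.09 = 4.09%.
After the first change, unemployed and labor force both fall by 24.44 → E = 1,282.44, U = 30.21, labor force = 1,312.65 thousand.
After the second change, unemployed falls and employed rises by 11.48; labor force unchanged → E = 1,293.92, U = 18.73, labor force = 1,312.65 thousand.
New unemployment rate = 18.73 / 1,312.65 = 1.43%.
Change = 1.43% − 4.09% = −2.66 percentage points.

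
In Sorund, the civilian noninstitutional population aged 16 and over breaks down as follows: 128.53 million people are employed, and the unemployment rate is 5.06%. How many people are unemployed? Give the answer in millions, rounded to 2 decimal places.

Let U be the number unemployed. The labor force is E + U, and U/(E+U) = 0.0506.
So U = 0.0506 × 128.53 / (1 − 0.0506) = 6.5036 / 0.9494 ≈ 6.85 million.

About 6.85 million are unemployed.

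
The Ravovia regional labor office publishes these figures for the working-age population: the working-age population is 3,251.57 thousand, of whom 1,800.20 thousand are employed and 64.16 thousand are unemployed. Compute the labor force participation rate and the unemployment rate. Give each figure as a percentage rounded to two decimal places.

Labor force = employed + unemployed = 1,800.20 + 64.16 = 1,864.36 thousand.
Unemployment rate = 64.16 / 1,864.36 = 3.44%.
Labor force participation rate = 1,864.36 / 3,251.57 = 57.34%.

Labor force participation rate ≈ 57.34%; unemployment rate ≈ 3.44%.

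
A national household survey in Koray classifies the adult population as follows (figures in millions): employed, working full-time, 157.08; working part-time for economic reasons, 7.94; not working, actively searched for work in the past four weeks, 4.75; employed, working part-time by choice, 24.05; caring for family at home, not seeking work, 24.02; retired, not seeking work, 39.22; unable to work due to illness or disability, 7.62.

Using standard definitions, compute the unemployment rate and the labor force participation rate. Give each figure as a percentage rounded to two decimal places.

Unemployment rate ≈ 2.45%; labor force participation rate ≈ 73.23%.

Employed = 157.08 + 7.94 + 24.05 = 189.07 million (anyone who worked, including part-time for economic reasons, counts as employed).
Unemployed = 4.75 million.
Labor force = 189.07 + 4.75 = 193.82 million.
Not in labor force = 24.02 + 39.22 + 7.62 = 70.86 million (those not working and not actively searching are outside the labor force).
Civilian working-age population = 193.82 + 70.86 = 264.68 million.
Unemployment rate = 4.75 / 193.82 = 2.45%.
Labor force participation rate = 193.82 / 264.68 = 73.23%.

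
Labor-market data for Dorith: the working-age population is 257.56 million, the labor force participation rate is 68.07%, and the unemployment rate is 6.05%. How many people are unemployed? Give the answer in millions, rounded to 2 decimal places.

Labor force = 0.6807 × 257.56 = 175.32 million.
Unemployed = 0.0605 × 175.32 ≈ 10.61 million.

About 10.61 million are unemployed.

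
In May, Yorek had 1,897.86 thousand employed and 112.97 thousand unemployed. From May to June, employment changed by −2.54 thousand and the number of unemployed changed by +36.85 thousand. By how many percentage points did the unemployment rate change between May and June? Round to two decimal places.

May: labor force = 1,897.86 + 112.97 = 2,010.83; u = 112.97/2,010.83 = 5.62%.
June: labor force = 1,895.32 + 149.82 = 2,045.14; u = 149.82/2,045.14 = 7.33%.
Change = 7.33% − 5.62% = +1.71 pp.

The unemployment rate changed by +1.71 percentage points.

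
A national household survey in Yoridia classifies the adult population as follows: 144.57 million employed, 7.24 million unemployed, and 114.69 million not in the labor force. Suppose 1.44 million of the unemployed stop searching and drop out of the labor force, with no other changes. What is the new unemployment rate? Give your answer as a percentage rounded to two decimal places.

Initially, labor force = 144.57 + 7.24 = 151.81 million, so u = 7.24/151.81 = 4.77%.
After the change, unemployed and labor force both fall by 1.44 → E = 144.57, U = 5.80, labor force = 150.37 million.
New unemployment rate = 5.80 / 150.37 = 3.86%.

New unemployment rate ≈ 3.86%.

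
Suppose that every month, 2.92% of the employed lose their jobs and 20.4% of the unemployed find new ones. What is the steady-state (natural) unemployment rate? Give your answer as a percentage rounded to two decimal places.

Steady-state unemployment rate ≈ 12.52%.

At steady state the flows balance: s·E = f·U, so U/(E+U) = s/(s+f).
u* = 2.92 / (2.92 + 20.4) = 2.92 / 23.32 = 12.52%.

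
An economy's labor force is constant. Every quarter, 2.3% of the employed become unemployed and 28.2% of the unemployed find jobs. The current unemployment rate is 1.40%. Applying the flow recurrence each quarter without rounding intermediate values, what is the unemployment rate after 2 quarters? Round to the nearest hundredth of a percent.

Unemployment rate after two quarters ≈ 4.57%.

With a fixed labor force, u_{t+1} = u_t + s·(1−u_t) − f·u_t = u_t·(1−s−f) + s.
Here 1−s−f = 0.695 and s = 0.023.
u_1 = 0.014000 × 0.695 + 0.023 = 0.032730.
u_2 = 0.032730 × 0.695 + 0.023 = 0.045747.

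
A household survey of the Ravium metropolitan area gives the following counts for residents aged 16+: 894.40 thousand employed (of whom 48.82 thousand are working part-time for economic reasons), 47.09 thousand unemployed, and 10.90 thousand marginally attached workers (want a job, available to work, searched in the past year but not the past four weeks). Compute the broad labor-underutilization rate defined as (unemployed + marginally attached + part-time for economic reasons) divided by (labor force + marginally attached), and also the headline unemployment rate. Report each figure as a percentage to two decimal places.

Broad underutilization rate ≈ 11.21%; headline unemployment rate ≈ 5.00%.

Labor force = 894.40 + 47.09 = 941.49 thousand.
Numerator = 47.09 + 10.90 + 48.82 = 106.81 thousand.
Denominator = 941.49 + 10.90 = 952.39 thousand.
Broad rate = 106.81 / 952.39 = 11.21%.
Headline unemployment rate = 47.09 / 941.49 = 5.00%.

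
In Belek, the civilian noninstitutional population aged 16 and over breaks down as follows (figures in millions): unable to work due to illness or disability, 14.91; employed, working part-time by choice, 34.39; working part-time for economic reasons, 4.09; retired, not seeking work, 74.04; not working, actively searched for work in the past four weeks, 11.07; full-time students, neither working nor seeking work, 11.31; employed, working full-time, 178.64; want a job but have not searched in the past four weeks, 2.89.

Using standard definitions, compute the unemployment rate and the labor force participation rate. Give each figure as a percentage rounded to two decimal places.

Unemployment rate ≈ 4.85%; labor force participation rate ≈ 68.87%.

Employed = 34.39 + 4.09 + 178.64 = 217.12 million (anyone who worked, including part-time for economic reasons, counts as employed).
Unemployed = 11.07 million.
Labor force = 217.12 + 11.07 = 228.19 million.
Not in labor force = 14.91 + 74.04 + 11.31 + 2.89 = 103.15 million (those not working and not actively searching are outside the labor force — including those who want a job but have given up searching).
Civilian working-age population = 228.19 + 103.15 = 331.34 million.
Unemployment rate = 11.07 / 228.19 = 4.85%.
Labor force participation rate = 228.19 / 331.34 = 68.87%.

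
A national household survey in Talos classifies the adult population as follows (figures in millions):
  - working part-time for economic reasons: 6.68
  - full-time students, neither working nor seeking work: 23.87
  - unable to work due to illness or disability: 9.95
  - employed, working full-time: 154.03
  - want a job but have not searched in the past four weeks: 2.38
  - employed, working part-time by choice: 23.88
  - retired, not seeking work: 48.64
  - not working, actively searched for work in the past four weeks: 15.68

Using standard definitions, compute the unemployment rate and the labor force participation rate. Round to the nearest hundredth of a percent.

Employed = 6.68 + 154.03 + 23.88 = 184.59 million (anyone who worked, including part-time for economic reasons, counts as employed).
Unemployed = 15.68 million.
Labor force = 184.59 + 15.68 = 200.27 million.
Not in labor force = 23.87 + 9.95 + 2.38 + 48.64 = 84.84 million (those not working and not actively searching are outside the labor force — including those who want a job but have given up searching).
Civilian working-age population = 200.27 + 84.84 = 285.11 million.
Unemployment rate = 15.68 / 200.27 = 7.83%.
Labor force participation rate = 200.27 / 285.11 = 70.24%.

Unemployment rate ≈ 7.83%; labor force participation rate ≈ 70.24%.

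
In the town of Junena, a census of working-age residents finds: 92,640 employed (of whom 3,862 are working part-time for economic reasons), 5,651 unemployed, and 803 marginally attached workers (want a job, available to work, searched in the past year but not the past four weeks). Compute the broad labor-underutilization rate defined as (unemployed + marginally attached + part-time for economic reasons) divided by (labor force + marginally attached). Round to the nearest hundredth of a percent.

Labor force = 92,640 + 5,651 = 98,291.
Numerator = 5,651 + 803 + 3,862 = 10,316.
Denominator = 98,291 + 803 = 99,094.
Broad rate = 10,316 / 99,094 = 10.41%.

Broad underutilization rate ≈ 10.41%.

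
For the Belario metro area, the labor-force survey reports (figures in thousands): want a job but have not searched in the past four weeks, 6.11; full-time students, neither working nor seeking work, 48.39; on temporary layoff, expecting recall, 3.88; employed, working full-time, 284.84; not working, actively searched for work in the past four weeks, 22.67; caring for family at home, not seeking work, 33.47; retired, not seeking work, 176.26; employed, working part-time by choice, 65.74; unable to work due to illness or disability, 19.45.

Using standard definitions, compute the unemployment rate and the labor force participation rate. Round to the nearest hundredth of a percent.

Unemployment rate ≈ 7.04%; labor force participation rate ≈ 57.07%.

Employed = 284.84 + 65.74 = 350.58 thousand.
Unemployed = 3.88 + 22.67 = 26.55 thousand (jobless and actively searching, or on temporary layoff).
Labor force = 350.58 + 26.55 = 377.13 thousand.
Not in labor force = 6.11 + 48.39 + 33.47 + 176.26 + 19.45 = 283.68 thousand (those not working and not actively searching are outside the labor force — including those who want a job but have given up searching).
Civilian working-age population = 377.13 + 283.68 = 660.81 thousand.
Unemployment rate = 26.55 / 377.13 = 7.04%.
Labor force participation rate = 377.13 / 660.81 = 57.07%.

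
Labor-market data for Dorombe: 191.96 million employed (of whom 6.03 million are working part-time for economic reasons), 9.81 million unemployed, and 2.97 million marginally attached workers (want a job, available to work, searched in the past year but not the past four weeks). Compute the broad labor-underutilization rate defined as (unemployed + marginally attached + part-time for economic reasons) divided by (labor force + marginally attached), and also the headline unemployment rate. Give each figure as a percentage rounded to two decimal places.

Labor force = 191.96 + 9.81 = 201.77 million.
Numerator = 9.81 + 2.97 + 6.03 = 18.81 million.
Denominator = 201.77 + 2.97 = 204.74 million.
Broad rate = 18.81 / 204.74 = 9.19%.
Headline unemployment rate = 9.81 / 201.77 = 4.86%.

Broad underutilization rate ≈ 9.19%; headline unemployment rate ≈ 4.86%.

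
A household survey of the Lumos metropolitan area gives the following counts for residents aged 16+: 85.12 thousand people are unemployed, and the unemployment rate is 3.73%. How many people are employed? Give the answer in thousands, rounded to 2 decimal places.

About 2,196.92 thousand are employed.

Labor force = U / u = 85.12 / 0.0373 ≈ 2,282.04 thousand.
Employed = labor force − unemployed = 2,282.04 − 85.12 = 2,196.92 thousand.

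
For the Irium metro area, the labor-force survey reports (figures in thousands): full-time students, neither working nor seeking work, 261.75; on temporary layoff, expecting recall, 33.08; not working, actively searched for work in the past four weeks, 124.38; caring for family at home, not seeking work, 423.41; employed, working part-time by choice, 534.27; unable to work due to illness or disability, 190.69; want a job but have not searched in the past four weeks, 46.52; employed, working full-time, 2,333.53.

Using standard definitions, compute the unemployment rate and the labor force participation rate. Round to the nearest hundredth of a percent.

Employed = 534.27 + 2,333.53 = 2,867.80 thousand.
Unemployed = 33.08 + 124.38 = 157.46 thousand (jobless and actively searching, or on temporary layoff).
Labor force = 2,867.80 + 157.46 = 3,025.26 thousand.
Not in labor force = 261.75 + 423.41 + 190.69 + 46.52 = 922.37 thousand (those not working and not actively searching are outside the labor force — including those who want a job but have given up searching).
Civilian working-age population = 3,025.26 + 922.37 = 3,947.63 thousand.
Unemployment rate = 157.46 / 3,025.26 = 5.20%.
Labor force participation rate = 3,025.26 / 3,947.63 = 76.63%.

Unemployment rate ≈ 5.20%; labor force participation rate ≈ 76.63%.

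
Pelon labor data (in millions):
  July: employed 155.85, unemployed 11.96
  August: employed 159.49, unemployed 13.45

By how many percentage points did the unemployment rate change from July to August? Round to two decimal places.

July: labor force = 155.85 + 11.96 = 167.81; u = 11.96/167.81 = 7.13%.
August: labor force = 159.49 + 13.45 = 172.94; u = 13.45/172.94 = 7.78%.
Change = 7.78% − 7.13% = +0.65 pp.

The unemployment rate changed by +0.65 percentage points.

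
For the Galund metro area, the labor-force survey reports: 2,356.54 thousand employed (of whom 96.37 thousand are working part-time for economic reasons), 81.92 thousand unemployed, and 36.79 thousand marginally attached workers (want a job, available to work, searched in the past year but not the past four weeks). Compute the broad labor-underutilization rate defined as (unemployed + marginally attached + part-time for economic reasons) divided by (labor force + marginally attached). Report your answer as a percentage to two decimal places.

Broad underutilization rate ≈ 8.69%.

Labor force = 2,356.54 + 81.92 = 2,438.46 thousand.
Numerator = 81.92 + 36.79 + 96.37 = 215.08 thousand.
Denominator = 2,438.46 + 36.79 = 2,475.25 thousand.
Broad rate = 215.08 / 2,475.25 = 8.69%.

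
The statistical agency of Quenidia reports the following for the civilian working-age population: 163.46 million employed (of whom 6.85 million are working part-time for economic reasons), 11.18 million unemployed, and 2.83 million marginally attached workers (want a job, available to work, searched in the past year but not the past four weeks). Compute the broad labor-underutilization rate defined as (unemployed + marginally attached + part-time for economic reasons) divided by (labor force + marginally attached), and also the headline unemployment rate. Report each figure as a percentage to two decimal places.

Broad underutilization rate ≈ 11.75%; headline unemployment rate ≈ 6.40%.

Labor force = 163.46 + 11.18 = 174.64 million.
Numerator = 11.18 + 2.83 + 6.85 = 20.86 million.
Denominator = 174.64 + 2.83 = 177.47 million.
Broad rate = 20.86 / 177.47 = 11.75%.
Headline unemployment rate = 11.18 / 174.64 = 6.40%.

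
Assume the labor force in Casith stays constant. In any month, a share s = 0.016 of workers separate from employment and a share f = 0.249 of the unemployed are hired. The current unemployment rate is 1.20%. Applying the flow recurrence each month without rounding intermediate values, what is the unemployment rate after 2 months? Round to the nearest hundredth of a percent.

With a fixed labor force, u_{t+1} = u_t + s·(1−u_t) − f·u_t = u_t·(1−s−f) + s.
Here 1−s−f = 0.735 and s = 0.016.
u_1 = 0.012000 × 0.735 + 0.016 = 0.024820.
u_2 = 0.024820 × 0.735 + 0.016 = 0.034243.

Unemployment rate after two months ≈ 3.42%.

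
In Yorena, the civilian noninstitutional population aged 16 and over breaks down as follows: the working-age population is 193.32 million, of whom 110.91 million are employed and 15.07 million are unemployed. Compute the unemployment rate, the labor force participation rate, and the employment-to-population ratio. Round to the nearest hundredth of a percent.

Unemployment rate ≈ 11.96%; labor force participation rate ≈ 65.17%; employment-population ratio ≈ 57.37%.

Labor force = employed + unemployed = 110.91 + 15.07 = 125.98 million.
Unemployment rate = 15.07 / 125.98 = 11.96%.
Labor force participation rate = 125.98 / 193.32 = 65.17%.
Employment-population ratio = 110.91 / 193.32 = 57.37%.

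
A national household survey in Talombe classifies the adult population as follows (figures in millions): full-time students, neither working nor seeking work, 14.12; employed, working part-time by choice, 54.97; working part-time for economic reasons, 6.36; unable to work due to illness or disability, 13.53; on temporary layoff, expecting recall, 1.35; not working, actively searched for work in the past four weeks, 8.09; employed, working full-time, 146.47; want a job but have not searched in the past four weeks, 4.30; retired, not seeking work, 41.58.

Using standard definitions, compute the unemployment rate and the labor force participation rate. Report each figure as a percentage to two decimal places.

Unemployment rate ≈ 4.35%; labor force participation rate ≈ 74.71%.

Employed = 54.97 + 6.36 + 146.47 = 207.80 million (anyone who worked, including part-time for economic reasons, counts as employed).
Unemployed = 1.35 + 8.09 = 9.44 million (jobless and actively searching, or on temporary layoff).
Labor force = 207.80 + 9.44 = 217.24 million.
Not in labor force = 14.12 + 13.53 + 4.30 + 41.58 = 73.53 million (those not working and not actively searching are outside the labor force — including those who want a job but have given up searching).
Civilian working-age population = 217.24 + 73.53 = 290.77 million.
Unemployment rate = 9.44 / 217.24 = 4.35%.
Labor force participation rate = 217.24 / 290.77 = 74.71%.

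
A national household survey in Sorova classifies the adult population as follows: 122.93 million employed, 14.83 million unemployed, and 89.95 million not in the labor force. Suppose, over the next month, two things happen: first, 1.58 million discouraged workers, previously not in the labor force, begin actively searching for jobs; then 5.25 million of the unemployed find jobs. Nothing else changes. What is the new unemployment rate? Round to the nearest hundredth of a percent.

New unemployment rate ≈ 8.01%.

Initially, labor force = 122.93 + 14.83 = 137.76 million, so u = 14.83/137.76 = 10.77%.
After the first change, unemployed and labor force both rise by 1.58 → E = 122.93, U = 16.41, labor force = 139.34 million.
After the second change, unemployed falls and employed rises by 5.25; labor force unchanged → E = 128.18, U = 11.16, labor force = 139.34 million.
New unemployment rate = 11.16 / 139.34 = 8.01%.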